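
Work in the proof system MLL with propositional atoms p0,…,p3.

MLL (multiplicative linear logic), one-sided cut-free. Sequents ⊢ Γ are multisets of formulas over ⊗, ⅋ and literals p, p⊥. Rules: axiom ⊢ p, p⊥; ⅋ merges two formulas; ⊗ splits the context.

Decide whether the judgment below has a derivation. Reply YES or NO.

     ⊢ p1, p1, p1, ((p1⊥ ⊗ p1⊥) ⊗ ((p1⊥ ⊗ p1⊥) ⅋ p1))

Proof tree:
[⊗]  ⊢ p1, p1, p1, ((p1⊥ ⊗ p1⊥) ⊗ ((p1⊥ ⊗ p1⊥) ⅋ p1))
  [⊗]  ⊢ p1, p1, (p1⊥ ⊗ p1⊥)
    [Ax]  ⊢ p1, p1⊥
    [Ax]  ⊢ p1, p1⊥
  [⅋]  ⊢ p1, ((p1⊥ ⊗ p1⊥) ⅋ p1)
    [⊗]  ⊢ p1, p1, (p1⊥ ⊗ p1⊥)
      [Ax]  ⊢ p1, p1⊥
      [Ax]  ⊢ p1, p1⊥

Result: YES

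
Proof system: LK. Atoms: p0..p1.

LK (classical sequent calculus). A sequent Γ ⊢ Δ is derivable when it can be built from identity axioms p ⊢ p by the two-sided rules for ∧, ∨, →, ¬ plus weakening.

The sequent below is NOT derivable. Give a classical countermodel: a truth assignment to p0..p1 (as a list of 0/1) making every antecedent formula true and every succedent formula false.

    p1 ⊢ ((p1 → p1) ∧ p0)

Truth-table refutation:
  v=00: Γ:[p1=F] Δ:[((p1 → p1) ∧ p0)=F] refutes=False
  v=01: Γ:[p1=T] Δ:[((p1 → p1) ∧ p0)=F] refutes=True  ← countermodel

Result: [0, 1]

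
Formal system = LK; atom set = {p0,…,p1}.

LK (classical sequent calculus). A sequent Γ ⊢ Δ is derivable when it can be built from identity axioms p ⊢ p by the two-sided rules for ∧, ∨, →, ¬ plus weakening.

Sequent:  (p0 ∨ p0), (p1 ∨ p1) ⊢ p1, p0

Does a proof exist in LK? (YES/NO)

Proof tree:
[∨L] (p0 ∨ p0), (p1 ∨ p1) ⊢ p1, p0
  [WL] (p0 ∨ p0), p1 ⊢ p0
    [∨L] (p0 ∨ p0) ⊢ p0
      [Ax] p0 ⊢ p0
      [Ax] p0 ⊢ p0
  [Ax] p1 ⊢ p1

Result: YES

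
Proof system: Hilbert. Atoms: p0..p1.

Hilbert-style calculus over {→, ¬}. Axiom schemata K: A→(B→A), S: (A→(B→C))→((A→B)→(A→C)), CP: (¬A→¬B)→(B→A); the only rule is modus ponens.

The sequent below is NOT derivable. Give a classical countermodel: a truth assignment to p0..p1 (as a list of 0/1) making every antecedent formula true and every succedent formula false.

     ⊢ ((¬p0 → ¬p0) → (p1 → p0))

Search for a countermodel by truth-table:
  v=00: Γ:[] Δ:[((¬p0 → ¬p0) → (p1 → p0))=T] refutes=False
  v=01: Γ:[] Δ:[((¬p0 → ¬p0) → (p1 → p0))=F] refutes=True  ← countermodel

Result: [0, 1]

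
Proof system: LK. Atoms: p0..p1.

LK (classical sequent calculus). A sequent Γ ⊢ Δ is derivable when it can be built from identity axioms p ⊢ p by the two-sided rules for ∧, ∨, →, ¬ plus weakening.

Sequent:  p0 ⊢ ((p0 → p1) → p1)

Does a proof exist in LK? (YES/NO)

Proof tree:
[→R] p0 ⊢ ((p0 → p1) → p1)
  [→L] p0, (p0 → p1) ⊢ p1
    [Ax] p0 ⊢ p0
    [Ax] p1 ⊢ p1

Result: YES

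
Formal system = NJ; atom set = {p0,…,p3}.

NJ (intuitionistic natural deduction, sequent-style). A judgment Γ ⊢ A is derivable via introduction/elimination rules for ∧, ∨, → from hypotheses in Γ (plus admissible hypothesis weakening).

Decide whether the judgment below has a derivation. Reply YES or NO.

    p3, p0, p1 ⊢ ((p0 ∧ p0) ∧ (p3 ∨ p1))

Derivation trace:
[Wk] p3, p0, p1 ⊢ ((p0 ∧ p0) ∧ (p3 ∨ p1))
  [∧I] p3, p0 ⊢ ((p0 ∧ p0) ∧ (p3 ∨ p1))
    [∧I] p0 ⊢ (p0 ∧ p0)
      [Ax] p0 ⊢ p0
      [Ax] p0 ⊢ p0
    [∨I₁] p3 ⊢ (p3 ∨ p1)
      [Ax] p3 ⊢ p3

Result: YES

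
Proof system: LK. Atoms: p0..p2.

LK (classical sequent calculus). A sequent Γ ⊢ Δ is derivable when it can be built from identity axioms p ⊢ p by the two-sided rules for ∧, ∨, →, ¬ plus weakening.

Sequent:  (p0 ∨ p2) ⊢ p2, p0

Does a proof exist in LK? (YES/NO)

Derivation (root first):
[∨L] (p0 ∨ p2) ⊢ p2, p0
  [Ax] p0 ⊢ p0
  [WR] p2 ⊢ p2, p2
    [Ax] p2 ⊢ p2

Result: YES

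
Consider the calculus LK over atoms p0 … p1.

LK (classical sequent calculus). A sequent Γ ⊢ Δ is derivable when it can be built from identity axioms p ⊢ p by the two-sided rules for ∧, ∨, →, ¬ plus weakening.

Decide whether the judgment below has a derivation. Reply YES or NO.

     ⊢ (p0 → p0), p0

Derivation trace:
[WR]  ⊢ (p0 → p0), p0
  [→R]  ⊢ (p0 → p0)
    [Ax] p0 ⊢ p0

Result: YES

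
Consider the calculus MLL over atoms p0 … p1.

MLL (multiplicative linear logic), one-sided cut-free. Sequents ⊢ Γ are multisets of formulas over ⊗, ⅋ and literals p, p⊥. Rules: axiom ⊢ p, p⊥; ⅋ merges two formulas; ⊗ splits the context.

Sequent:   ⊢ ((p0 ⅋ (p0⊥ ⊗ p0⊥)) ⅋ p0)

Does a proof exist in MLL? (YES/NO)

Derivation trace:
[⅋]  ⊢ ((p0 ⅋ (p0⊥ ⊗ p0⊥)) ⅋ p0)
  [⅋]  ⊢ p0, (p0 ⅋ (p0⊥ ⊗ p0⊥))
    [⊗]  ⊢ p0, p0, (p0⊥ ⊗ p0⊥)
      [Ax]  ⊢ p0, p0⊥
      [Ax]  ⊢ p0, p0⊥

Result: YES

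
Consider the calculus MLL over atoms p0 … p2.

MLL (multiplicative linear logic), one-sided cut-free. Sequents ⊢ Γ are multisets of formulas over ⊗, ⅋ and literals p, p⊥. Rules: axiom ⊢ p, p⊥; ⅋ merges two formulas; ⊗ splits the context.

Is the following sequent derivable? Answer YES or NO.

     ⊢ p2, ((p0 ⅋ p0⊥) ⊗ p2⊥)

Derivation trace:
[⊗]  ⊢ p2, ((p0 ⅋ p0⊥) ⊗ p2⊥)
  [⅋]  ⊢ (p0 ⅋ p0⊥)
    [Ax]  ⊢ p0, p0⊥
  [Ax]  ⊢ p2, p2⊥

Result: YES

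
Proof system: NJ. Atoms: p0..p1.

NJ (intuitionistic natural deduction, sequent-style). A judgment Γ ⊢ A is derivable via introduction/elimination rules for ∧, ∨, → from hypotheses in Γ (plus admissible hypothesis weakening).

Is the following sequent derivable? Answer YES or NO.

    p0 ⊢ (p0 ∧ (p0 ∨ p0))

Derivation trace:
[∧I] p0 ⊢ (p0 ∧ (p0 ∨ p0))
  [Ax] p0 ⊢ p0
  [∨I₁] p0 ⊢ (p0 ∨ p0)
    [Ax] p0 ⊢ p0

Result: YES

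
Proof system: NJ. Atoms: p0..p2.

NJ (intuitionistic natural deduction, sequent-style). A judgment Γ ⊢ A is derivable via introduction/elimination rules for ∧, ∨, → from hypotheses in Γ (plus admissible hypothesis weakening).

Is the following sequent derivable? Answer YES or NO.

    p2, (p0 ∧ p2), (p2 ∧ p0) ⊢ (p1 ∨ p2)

Proof tree:
[Wk] p2, (p0 ∧ p2), (p2 ∧ p0) ⊢ (p1 ∨ p2)
  [Wk] p2, (p0 ∧ p2) ⊢ (p1 ∨ p2)
    [∨I₂] p2 ⊢ (p1 ∨ p2)
      [Ax] p2 ⊢ p2

Result: YES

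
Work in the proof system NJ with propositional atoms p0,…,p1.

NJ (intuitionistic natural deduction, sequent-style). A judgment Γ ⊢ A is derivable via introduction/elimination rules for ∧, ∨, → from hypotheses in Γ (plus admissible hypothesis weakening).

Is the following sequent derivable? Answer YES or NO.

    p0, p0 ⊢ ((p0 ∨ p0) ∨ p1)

Proof tree:
[∨I₁] p0, p0 ⊢ ((p0 ∨ p0) ∨ p1)
  [∨I₂] p0, p0 ⊢ (p0 ∨ p0)
    [Wk] p0, p0 ⊢ p0
      [Ax] p0 ⊢ p0

Result: YES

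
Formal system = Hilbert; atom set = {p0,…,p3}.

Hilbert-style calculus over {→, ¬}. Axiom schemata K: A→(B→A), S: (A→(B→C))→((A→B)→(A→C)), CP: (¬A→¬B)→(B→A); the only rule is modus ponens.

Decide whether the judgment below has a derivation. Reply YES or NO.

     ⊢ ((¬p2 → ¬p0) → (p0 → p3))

Enumerate valuations to refute Γ ⊢ Δ:
  v=0000: Γ:[] Δ:[((¬p2 → ¬p0) → (p0 → p3))=T] refutes=False
  v=0001: Γ:[] Δ:[((¬p2 → ¬p0) → (p0 → p3))=T] refutes=False
  v=0010: Γ:[] Δ:[((¬p2 → ¬p0) → (p0 → p3))=T] refutes=False
  v=0011: Γ:[] Δ:[((¬p2 → ¬p0) → (p0 → p3))=T] refutes=False
  v=0100: Γ:[] Δ:[((¬p2 → ¬p0) → (p0 → p3))=T] refutes=False
  v=0101: Γ:[] Δ:[((¬p2 → ¬p0) → (p0 → p3))=T] refutes=False
  v=0110: Γ:[] Δ:[((¬p2 → ¬p0) → (p0 → p3))=T] refutes=False
  v=0111: Γ:[] Δ:[((¬p2 → ¬p0) → (p0 → p3))=T] refutes=False
  v=1000: Γ:[] Δ:[((¬p2 → ¬p0) → (p0 → p3))=T] refutes=False
  v=1001: Γ:[] Δ:[((¬p2 → ¬p0) → (p0 → p3))=T] refutes=False
  v=1010: Γ:[] Δ:[((¬p2 → ¬p0) → (p0 → p3))=F] refutes=True  ← countermodel

Result: NO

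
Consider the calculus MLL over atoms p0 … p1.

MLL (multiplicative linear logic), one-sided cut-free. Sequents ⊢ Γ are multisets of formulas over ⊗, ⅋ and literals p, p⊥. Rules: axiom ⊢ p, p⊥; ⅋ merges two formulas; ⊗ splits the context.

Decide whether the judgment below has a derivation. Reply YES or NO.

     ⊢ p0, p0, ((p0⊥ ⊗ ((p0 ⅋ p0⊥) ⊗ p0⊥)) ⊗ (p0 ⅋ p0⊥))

Proof tree:
[⊗]  ⊢ p0, p0, ((p0⊥ ⊗ ((p0 ⅋ p0⊥) ⊗ p0⊥)) ⊗ (p0 ⅋ p0⊥))
  [⊗]  ⊢ p0, p0, (p0⊥ ⊗ ((p0 ⅋ p0⊥) ⊗ p0⊥))
    [Ax]  ⊢ p0, p0⊥
    [⊗]  ⊢ p0, ((p0 ⅋ p0⊥) ⊗ p0⊥)
      [⅋]  ⊢ (p0 ⅋ p0⊥)
        [Ax]  ⊢ p0, p0⊥
      [Ax]  ⊢ p0, p0⊥
  [⅋]  ⊢ (p0 ⅋ p0⊥)
    [Ax]  ⊢ p0, p0⊥

Result: YES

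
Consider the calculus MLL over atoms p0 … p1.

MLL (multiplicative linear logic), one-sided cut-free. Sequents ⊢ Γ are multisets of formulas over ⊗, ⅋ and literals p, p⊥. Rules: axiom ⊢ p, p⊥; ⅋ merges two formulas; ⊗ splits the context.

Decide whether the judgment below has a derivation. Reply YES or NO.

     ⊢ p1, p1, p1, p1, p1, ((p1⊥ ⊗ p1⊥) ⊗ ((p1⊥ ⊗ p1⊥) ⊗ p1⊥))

Proof tree:
[⊗]  ⊢ p1, p1, p1, p1, p1, ((p1⊥ ⊗ p1⊥) ⊗ ((p1⊥ ⊗ p1⊥) ⊗ p1⊥))
  [⊗]  ⊢ p1, p1, (p1⊥ ⊗ p1⊥)
    [Ax]  ⊢ p1, p1⊥
    [Ax]  ⊢ p1, p1⊥
  [⊗]  ⊢ p1, p1, p1, ((p1⊥ ⊗ p1⊥) ⊗ p1⊥)
    [⊗]  ⊢ p1, p1, (p1⊥ ⊗ p1⊥)
      [Ax]  ⊢ p1, p1⊥
      [Ax]  ⊢ p1, p1⊥
    [Ax]  ⊢ p1, p1⊥

Result: YES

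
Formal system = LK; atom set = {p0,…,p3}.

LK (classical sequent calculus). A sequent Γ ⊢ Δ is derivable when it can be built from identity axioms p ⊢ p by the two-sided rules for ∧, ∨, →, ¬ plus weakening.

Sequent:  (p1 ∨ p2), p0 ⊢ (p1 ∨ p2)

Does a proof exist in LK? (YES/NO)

Derivation trace:
[WL] (p1 ∨ p2), p0 ⊢ (p1 ∨ p2)
  [∨R] (p1 ∨ p2) ⊢ (p1 ∨ p2)
    [∨L] (p1 ∨ p2) ⊢ p1, p2
      [Ax] p1 ⊢ p1
      [Ax] p2 ⊢ p2

Result: YES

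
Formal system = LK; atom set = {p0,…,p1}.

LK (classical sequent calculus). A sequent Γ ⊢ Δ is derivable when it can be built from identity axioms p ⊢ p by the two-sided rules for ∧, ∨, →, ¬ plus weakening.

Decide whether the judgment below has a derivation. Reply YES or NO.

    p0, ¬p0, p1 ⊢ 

Derivation (root first):
[WL] p0, ¬p0, p1 ⊢ 
  [¬L] p0, ¬p0 ⊢ 
    [Ax] p0 ⊢ p0

Result: YES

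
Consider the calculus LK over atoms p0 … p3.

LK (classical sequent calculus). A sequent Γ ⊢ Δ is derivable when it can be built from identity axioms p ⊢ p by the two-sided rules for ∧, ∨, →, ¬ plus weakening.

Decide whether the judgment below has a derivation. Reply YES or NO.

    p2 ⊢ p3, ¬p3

Derivation trace:
[WL] p2 ⊢ p3, ¬p3
  [¬R]  ⊢ p3, ¬p3
    [Ax] p3 ⊢ p3

Result: YES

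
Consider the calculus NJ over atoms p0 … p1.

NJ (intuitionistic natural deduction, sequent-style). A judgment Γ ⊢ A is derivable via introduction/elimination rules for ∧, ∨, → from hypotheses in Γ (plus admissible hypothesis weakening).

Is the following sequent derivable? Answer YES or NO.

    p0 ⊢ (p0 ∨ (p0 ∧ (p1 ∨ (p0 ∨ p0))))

Derivation trace:
[∨I₂] p0 ⊢ (p0 ∨ (p0 ∧ (p1 ∨ (p0 ∨ p0))))
  [∧I] p0 ⊢ (p0 ∧ (p1 ∨ (p0 ∨ p0)))
    [Ax] p0 ⊢ p0
    [∨I₂] p0 ⊢ (p1 ∨ (p0 ∨ p0))
      [∨I₂] p0 ⊢ (p0 ∨ p0)
        [Ax] p0 ⊢ p0

Result: YES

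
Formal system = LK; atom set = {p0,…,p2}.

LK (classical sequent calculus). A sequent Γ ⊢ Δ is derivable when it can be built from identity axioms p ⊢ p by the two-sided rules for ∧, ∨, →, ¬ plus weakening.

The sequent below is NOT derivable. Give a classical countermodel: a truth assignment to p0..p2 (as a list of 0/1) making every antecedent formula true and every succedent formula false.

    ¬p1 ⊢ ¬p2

Search for a countermodel by truth-table:
  v=000: Γ:[¬p1=T] Δ:[¬p2=T] refutes=False
  v=001: Γ:[¬p1=T] Δ:[¬p2=F] refutes=True  ← countermodel

Result: [0, 0, 1]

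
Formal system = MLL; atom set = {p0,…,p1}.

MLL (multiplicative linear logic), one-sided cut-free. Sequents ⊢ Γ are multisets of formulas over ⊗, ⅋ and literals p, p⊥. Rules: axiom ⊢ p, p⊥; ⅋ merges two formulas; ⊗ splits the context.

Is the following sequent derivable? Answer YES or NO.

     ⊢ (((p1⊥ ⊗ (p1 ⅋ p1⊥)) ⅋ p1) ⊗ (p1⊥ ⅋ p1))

Derivation trace:
[⊗]  ⊢ (((p1⊥ ⊗ (p1 ⅋ p1⊥)) ⅋ p1) ⊗ (p1⊥ ⅋ p1))
  [⅋]  ⊢ ((p1⊥ ⊗ (p1 ⅋ p1⊥)) ⅋ p1)
    [⊗]  ⊢ p1, (p1⊥ ⊗ (p1 ⅋ p1⊥))
      [Ax]  ⊢ p1, p1⊥
      [⅋]  ⊢ (p1 ⅋ p1⊥)
        [Ax]  ⊢ p1, p1⊥
  [⅋]  ⊢ (p1⊥ ⅋ p1)
    [Ax]  ⊢ p1, p1⊥

Result: YES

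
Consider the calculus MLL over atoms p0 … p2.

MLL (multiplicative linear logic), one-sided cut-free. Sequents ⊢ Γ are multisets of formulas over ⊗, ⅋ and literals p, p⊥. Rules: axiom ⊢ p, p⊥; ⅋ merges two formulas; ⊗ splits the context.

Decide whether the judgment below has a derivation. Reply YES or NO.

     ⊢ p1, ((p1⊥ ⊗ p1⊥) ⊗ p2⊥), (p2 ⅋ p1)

Derivation (root first):
[⅋]  ⊢ p1, ((p1⊥ ⊗ p1⊥) ⊗ p2⊥), (p2 ⅋ p1)
  [⊗]  ⊢ p1, p1, p2, ((p1⊥ ⊗ p1⊥) ⊗ p2⊥)
    [⊗]  ⊢ p1, p1, (p1⊥ ⊗ p1⊥)
      [Ax]  ⊢ p1, p1⊥
      [Ax]  ⊢ p1, p1⊥
    [Ax]  ⊢ p2, p2⊥

Result: YES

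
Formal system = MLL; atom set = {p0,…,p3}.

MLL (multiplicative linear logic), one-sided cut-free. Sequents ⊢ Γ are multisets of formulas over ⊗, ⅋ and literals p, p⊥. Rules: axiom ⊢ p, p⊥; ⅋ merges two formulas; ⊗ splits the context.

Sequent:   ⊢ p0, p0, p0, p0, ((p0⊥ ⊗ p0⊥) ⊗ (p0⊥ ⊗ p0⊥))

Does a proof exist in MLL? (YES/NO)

Derivation (root first):
[⊗]  ⊢ p0, p0, p0, p0, ((p0⊥ ⊗ p0⊥) ⊗ (p0⊥ ⊗ p0⊥))
  [⊗]  ⊢ p0, p0, (p0⊥ ⊗ p0⊥)
    [Ax]  ⊢ p0, p0⊥
    [Ax]  ⊢ p0, p0⊥
  [⊗]  ⊢ p0, p0, (p0⊥ ⊗ p0⊥)
    [Ax]  ⊢ p0, p0⊥
    [Ax]  ⊢ p0, p0⊥

Result: YES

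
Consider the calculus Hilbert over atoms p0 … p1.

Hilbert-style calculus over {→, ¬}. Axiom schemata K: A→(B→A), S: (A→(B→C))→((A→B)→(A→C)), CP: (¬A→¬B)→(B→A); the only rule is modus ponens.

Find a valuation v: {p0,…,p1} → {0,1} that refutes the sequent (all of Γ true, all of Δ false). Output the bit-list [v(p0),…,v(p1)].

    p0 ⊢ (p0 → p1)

Truth-table refutation:
  v=00: Γ:[p0=F] Δ:[(p0 → p1)=T] refutes=False
  v=01: Γ:[p0=F] Δ:[(p0 → p1)=T] refutes=False
  v=10: Γ:[p0=T] Δ:[(p0 → p1)=F] refutes=True  ← countermodel

Result: [1, 0]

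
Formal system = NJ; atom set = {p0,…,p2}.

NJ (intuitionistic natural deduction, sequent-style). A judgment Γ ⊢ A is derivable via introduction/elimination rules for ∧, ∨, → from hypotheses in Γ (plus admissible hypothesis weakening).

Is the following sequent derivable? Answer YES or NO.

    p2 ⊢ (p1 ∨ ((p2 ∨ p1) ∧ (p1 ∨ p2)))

Proof tree:
[∨I₂] p2 ⊢ (p1 ∨ ((p2 ∨ p1) ∧ (p1 ∨ p2)))
  [∧I] p2 ⊢ ((p2 ∨ p1) ∧ (p1 ∨ p2))
    [∨I₁] p2 ⊢ (p2 ∨ p1)
      [Ax] p2 ⊢ p2
    [∨I₂] p2 ⊢ (p1 ∨ p2)
      [Ax] p2 ⊢ p2

Result: YES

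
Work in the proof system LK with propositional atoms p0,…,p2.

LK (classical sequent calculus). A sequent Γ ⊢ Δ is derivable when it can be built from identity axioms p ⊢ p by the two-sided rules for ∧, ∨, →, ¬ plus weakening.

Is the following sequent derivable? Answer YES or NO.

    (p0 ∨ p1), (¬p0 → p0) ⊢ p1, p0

Derivation trace:
[→L] (p0 ∨ p1), (¬p0 → p0) ⊢ p1, p0
  [¬R]  ⊢ p0, ¬p0
    [Ax] p0 ⊢ p0
  [WL] (p0 ∨ p1), p0 ⊢ p1, p0
    [∨L] (p0 ∨ p1) ⊢ p1, p0
      [Ax] p0 ⊢ p0
      [Ax] p1 ⊢ p1

Result: YES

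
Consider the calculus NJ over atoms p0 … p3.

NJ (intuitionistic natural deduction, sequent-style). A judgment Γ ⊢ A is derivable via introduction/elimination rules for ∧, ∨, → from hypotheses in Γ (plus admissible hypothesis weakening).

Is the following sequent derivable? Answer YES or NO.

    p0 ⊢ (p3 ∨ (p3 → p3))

Derivation (root first):
[∨I₂] p0 ⊢ (p3 ∨ (p3 → p3))
  [→I] p0 ⊢ (p3 → p3)
    [Wk] p3, p0 ⊢ p3
      [Ax] p3 ⊢ p3

Result: YES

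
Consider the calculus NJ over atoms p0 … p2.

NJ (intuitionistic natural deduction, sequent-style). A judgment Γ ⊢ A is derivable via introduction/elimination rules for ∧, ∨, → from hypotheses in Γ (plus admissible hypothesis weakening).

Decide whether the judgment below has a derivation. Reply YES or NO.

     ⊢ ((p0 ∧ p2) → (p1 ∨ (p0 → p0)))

Derivation (root first):
[→I]  ⊢ ((p0 ∧ p2) → (p1 ∨ (p0 → p0)))
  [∨I₂] (p0 ∧ p2) ⊢ (p1 ∨ (p0 → p0))
    [→I] (p0 ∧ p2) ⊢ (p0 → p0)
      [Wk] p0, (p0 ∧ p2) ⊢ p0
        [Ax] p0 ⊢ p0

Result: YES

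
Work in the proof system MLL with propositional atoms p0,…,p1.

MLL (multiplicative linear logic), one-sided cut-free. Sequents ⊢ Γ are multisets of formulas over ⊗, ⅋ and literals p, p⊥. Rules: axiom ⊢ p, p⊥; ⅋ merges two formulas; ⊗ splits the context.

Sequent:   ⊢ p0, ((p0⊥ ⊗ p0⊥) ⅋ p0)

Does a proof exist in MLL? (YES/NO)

Derivation (root first):
[⅋]  ⊢ p0, ((p0⊥ ⊗ p0⊥) ⅋ p0)
  [⊗]  ⊢ p0, p0, (p0⊥ ⊗ p0⊥)
    [Ax]  ⊢ p0, p0⊥
    [Ax]  ⊢ p0, p0⊥

Result: YES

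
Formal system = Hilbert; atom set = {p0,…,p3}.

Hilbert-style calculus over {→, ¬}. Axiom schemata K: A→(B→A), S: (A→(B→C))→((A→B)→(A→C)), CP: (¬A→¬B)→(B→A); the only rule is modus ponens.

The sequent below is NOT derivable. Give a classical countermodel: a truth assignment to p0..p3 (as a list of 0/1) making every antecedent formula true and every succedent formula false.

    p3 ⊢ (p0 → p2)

Truth-table refutation:
  v=0000: Γ:[p3=F] Δ:[(p0 → p2)=T] refutes=False
  v=0001: Γ:[p3=T] Δ:[(p0 → p2)=T] refutes=False
  v=0010: Γ:[p3=F] Δ:[(p0 → p2)=T] refutes=False
  v=0011: Γ:[p3=T] Δ:[(p0 → p2)=T] refutes=False
  v=0100: Γ:[p3=F] Δ:[(p0 → p2)=T] refutes=False
  v=0101: Γ:[p3=T] Δ:[(p0 → p2)=T] refutes=False
  v=0110: Γ:[p3=F] Δ:[(p0 → p2)=T] refutes=False
  v=0111: Γ:[p3=T] Δ:[(p0 → p2)=T] refutes=False
  v=1000: Γ:[p3=F] Δ:[(p0 → p2)=F] refutes=False
  v=1001: Γ:[p3=T] Δ:[(p0 → p2)=F] refutes=True  ← countermodel

Result: [1, 0, 0, 1]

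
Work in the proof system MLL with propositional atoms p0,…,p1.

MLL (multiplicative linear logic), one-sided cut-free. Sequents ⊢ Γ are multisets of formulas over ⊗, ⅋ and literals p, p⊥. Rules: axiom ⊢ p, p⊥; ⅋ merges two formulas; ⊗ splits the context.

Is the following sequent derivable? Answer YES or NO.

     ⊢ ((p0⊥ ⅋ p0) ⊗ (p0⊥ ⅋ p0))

Derivation (root first):
[⊗]  ⊢ ((p0⊥ ⅋ p0) ⊗ (p0⊥ ⅋ p0))
  [⅋]  ⊢ (p0⊥ ⅋ p0)
    [Ax]  ⊢ p0, p0⊥
  [⅋]  ⊢ (p0⊥ ⅋ p0)
    [Ax]  ⊢ p0, p0⊥

Result: YES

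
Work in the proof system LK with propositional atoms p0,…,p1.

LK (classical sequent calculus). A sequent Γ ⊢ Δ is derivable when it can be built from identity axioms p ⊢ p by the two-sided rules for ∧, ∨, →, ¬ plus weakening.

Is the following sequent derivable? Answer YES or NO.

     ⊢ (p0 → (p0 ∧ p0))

Proof tree:
[→R]  ⊢ (p0 → (p0 ∧ p0))
  [∧R] p0 ⊢ (p0 ∧ p0)
    [Ax] p0 ⊢ p0
    [Ax] p0 ⊢ p0

Result: YES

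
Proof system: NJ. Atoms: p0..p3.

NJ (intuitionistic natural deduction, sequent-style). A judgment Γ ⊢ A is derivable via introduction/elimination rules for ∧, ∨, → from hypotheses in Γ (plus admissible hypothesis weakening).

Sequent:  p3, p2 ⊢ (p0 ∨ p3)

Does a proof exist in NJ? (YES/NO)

Derivation (root first):
[Wk] p3, p2 ⊢ (p0 ∨ p3)
  [∨I₂] p3 ⊢ (p0 ∨ p3)
    [Ax] p3 ⊢ p3

Result: YES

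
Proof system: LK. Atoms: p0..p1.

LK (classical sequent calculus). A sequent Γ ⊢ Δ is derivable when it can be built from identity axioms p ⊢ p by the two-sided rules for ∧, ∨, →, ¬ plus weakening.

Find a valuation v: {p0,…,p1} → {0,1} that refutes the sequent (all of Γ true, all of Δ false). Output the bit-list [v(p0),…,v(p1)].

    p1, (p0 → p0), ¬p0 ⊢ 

Enumerate valuations to refute Γ ⊢ Δ:
  v=00: Γ:[p1=F, (p0 → p0)=T, ¬p0=T] Δ:[] refutes=False
  v=01: Γ:[p1=T, (p0 → p0)=T, ¬p0=T] Δ:[] refutes=True  ← countermodel

Result: [0, 1]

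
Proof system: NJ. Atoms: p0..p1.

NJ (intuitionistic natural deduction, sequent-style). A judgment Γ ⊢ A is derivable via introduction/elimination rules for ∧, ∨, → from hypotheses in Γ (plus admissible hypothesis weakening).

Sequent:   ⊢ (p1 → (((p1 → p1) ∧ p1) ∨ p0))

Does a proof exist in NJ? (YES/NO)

Derivation trace:
[→I]  ⊢ (p1 → (((p1 → p1) ∧ p1) ∨ p0))
  [∨I₁] p1 ⊢ (((p1 → p1) ∧ p1) ∨ p0)
    [∧I] p1 ⊢ ((p1 → p1) ∧ p1)
      [→I]  ⊢ (p1 → p1)
        [Ax] p1 ⊢ p1
      [Ax] p1 ⊢ p1

Result: YES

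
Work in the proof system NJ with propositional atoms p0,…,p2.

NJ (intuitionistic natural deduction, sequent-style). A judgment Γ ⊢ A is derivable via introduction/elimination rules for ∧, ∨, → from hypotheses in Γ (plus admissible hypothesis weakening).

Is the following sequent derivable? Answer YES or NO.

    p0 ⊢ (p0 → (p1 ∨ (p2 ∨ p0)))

Proof tree:
[→I] p0 ⊢ (p0 → (p1 ∨ (p2 ∨ p0)))
  [∨I₂] p0, p0 ⊢ (p1 ∨ (p2 ∨ p0))
    [∨I₂] p0, p0 ⊢ (p2 ∨ p0)
      [Wk] p0, p0 ⊢ p0
        [Ax] p0 ⊢ p0

Result: YES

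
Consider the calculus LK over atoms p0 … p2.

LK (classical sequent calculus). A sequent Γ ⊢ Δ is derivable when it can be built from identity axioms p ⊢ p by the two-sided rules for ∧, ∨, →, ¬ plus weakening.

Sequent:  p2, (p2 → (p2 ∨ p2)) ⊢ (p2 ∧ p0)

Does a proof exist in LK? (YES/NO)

Truth-table refutation:
  v=000: Γ:[p2=F, (p2 → (p2 ∨ p2))=T] Δ:[(p2 ∧ p0)=F] refutes=False
  v=001: Γ:[p2=T, (p2 → (p2 ∨ p2))=T] Δ:[(p2 ∧ p0)=F] refutes=True  ← countermodel

Result: NO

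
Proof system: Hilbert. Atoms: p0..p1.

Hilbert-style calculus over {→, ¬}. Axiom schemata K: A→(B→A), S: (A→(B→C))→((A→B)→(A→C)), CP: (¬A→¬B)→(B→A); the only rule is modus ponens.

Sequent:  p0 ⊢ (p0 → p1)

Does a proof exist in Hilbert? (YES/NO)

Enumerate valuations to refute Γ ⊢ Δ:
  v=00: Γ:[p0=F] Δ:[(p0 → p1)=T] refutes=False
  v=01: Γ:[p0=F] Δ:[(p0 → p1)=T] refutes=False
  v=10: Γ:[p0=T] Δ:[(p0 → p1)=F] refutes=True  ← countermodel

Result: NO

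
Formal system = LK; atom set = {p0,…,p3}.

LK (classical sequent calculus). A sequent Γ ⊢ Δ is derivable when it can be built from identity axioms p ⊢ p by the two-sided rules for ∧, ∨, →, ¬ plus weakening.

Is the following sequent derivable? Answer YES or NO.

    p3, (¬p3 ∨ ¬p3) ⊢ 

Derivation trace:
[∨L] p3, (¬p3 ∨ ¬p3) ⊢ 
  [¬L] p3, ¬p3 ⊢ 
    [Ax] p3 ⊢ p3
  [¬L] p3, ¬p3 ⊢ 
    [Ax] p3 ⊢ p3

Result: YES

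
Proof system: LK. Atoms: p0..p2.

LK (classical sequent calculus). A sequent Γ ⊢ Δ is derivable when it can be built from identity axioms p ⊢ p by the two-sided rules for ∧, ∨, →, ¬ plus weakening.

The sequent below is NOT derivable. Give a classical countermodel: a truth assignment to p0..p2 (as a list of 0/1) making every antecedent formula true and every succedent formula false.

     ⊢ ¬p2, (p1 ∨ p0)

Truth-table refutation:
  v=000: Γ:[] Δ:[¬p2=T, (p1 ∨ p0)=F] refutes=False
  v=001: Γ:[] Δ:[¬p2=F, (p1 ∨ p0)=F] refutes=True  ← countermodel

Result: [0, 0, 1]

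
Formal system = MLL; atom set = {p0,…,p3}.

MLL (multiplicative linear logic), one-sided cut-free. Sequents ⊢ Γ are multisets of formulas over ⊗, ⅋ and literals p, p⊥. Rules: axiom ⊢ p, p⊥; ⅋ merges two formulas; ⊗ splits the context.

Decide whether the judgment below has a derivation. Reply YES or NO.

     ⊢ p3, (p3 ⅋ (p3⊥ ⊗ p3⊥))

Derivation (root first):
[⅋]  ⊢ p3, (p3 ⅋ (p3⊥ ⊗ p3⊥))
  [⊗]  ⊢ p3, p3, (p3⊥ ⊗ p3⊥)
    [Ax]  ⊢ p3, p3⊥
    [Ax]  ⊢ p3, p3⊥

Result: YES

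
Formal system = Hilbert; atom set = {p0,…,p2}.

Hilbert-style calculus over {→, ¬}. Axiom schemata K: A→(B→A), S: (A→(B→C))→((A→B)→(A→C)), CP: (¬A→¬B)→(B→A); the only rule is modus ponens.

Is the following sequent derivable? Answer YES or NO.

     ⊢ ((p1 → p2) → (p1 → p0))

Search for a countermodel by truth-table:
  v=000: Γ:[] Δ:[((p1 → p2) → (p1 → p0))=T] refutes=False
  v=001: Γ:[] Δ:[((p1 → p2) → (p1 → p0))=T] refutes=False
  v=010: Γ:[] Δ:[((p1 → p2) → (p1 → p0))=T] refutes=False
  v=011: Γ:[] Δ:[((p1 → p2) → (p1 → p0))=F] refutes=True  ← countermodel

Result: NO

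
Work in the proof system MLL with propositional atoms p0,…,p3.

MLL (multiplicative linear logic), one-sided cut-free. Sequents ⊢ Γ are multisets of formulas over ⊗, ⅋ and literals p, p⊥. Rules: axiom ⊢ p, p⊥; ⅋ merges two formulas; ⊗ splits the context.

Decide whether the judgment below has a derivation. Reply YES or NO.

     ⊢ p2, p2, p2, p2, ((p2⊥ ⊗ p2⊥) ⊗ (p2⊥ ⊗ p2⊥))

Derivation (root first):
[⊗]  ⊢ p2, p2, p2, p2, ((p2⊥ ⊗ p2⊥) ⊗ (p2⊥ ⊗ p2⊥))
  [⊗]  ⊢ p2, p2, (p2⊥ ⊗ p2⊥)
    [Ax]  ⊢ p2, p2⊥
    [Ax]  ⊢ p2, p2⊥
  [⊗]  ⊢ p2, p2, (p2⊥ ⊗ p2⊥)
    [Ax]  ⊢ p2, p2⊥
    [Ax]  ⊢ p2, p2⊥

Result: YES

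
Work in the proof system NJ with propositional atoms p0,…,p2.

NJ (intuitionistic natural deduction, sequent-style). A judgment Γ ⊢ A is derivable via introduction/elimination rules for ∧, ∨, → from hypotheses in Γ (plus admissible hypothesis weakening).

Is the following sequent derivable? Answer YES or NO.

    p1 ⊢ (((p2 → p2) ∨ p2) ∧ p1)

Proof tree:
[∧I] p1 ⊢ (((p2 → p2) ∨ p2) ∧ p1)
  [∨I₁]  ⊢ ((p2 → p2) ∨ p2)
    [→I]  ⊢ (p2 → p2)
      [Ax] p2 ⊢ p2
  [Ax] p1 ⊢ p1

Result: YES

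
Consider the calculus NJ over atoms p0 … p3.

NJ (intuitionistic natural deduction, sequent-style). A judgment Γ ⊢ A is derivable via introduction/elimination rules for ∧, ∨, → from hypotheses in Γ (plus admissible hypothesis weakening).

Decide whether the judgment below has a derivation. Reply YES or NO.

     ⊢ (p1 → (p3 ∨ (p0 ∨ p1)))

Derivation trace:
[→I]  ⊢ (p1 → (p3 ∨ (p0 ∨ p1)))
  [∨I₂] p1 ⊢ (p3 ∨ (p0 ∨ p1))
    [∨I₂] p1 ⊢ (p0 ∨ p1)
      [Ax] p1 ⊢ p1

Result: YES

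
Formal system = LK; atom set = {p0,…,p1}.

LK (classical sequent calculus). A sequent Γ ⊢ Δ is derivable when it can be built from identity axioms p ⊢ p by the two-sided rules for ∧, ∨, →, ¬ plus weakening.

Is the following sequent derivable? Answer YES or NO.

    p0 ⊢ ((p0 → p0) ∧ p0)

Derivation trace:
[∧R] p0 ⊢ ((p0 → p0) ∧ p0)
  [→R]  ⊢ (p0 → p0)
    [Ax] p0 ⊢ p0
  [Ax] p0 ⊢ p0

Result: YES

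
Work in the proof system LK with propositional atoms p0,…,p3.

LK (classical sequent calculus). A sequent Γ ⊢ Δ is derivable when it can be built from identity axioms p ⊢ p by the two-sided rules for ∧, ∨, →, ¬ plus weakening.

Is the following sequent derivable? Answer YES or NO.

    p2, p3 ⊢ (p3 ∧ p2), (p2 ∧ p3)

Derivation (root first):
[∧R] p2, p3 ⊢ (p3 ∧ p2), (p2 ∧ p3)
  [Ax] p2 ⊢ p2
  [WR] p2, p3 ⊢ (p3 ∧ p2), p3
    [∧R] p2, p3 ⊢ (p3 ∧ p2)
      [Ax] p3 ⊢ p3
      [Ax] p2 ⊢ p2

Result: YES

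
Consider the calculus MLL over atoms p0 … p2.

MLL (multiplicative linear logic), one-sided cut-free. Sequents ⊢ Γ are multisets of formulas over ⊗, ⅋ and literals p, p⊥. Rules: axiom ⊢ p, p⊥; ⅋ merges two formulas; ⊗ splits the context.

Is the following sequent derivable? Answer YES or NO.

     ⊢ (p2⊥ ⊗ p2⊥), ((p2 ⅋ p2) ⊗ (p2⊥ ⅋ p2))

Proof tree:
[⊗]  ⊢ (p2⊥ ⊗ p2⊥), ((p2 ⅋ p2) ⊗ (p2⊥ ⅋ p2))
  [⅋]  ⊢ (p2⊥ ⊗ p2⊥), (p2 ⅋ p2)
    [⊗]  ⊢ p2, p2, (p2⊥ ⊗ p2⊥)
      [Ax]  ⊢ p2, p2⊥
      [Ax]  ⊢ p2, p2⊥
  [⅋]  ⊢ (p2⊥ ⅋ p2)
    [Ax]  ⊢ p2, p2⊥

Result: YES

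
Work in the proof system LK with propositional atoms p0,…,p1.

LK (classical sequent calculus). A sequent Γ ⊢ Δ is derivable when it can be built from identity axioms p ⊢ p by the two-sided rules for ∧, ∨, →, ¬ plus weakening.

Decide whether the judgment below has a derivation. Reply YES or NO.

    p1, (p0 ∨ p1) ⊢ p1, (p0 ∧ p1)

Derivation (root first):
[∧R] p1, (p0 ∨ p1) ⊢ p1, (p0 ∧ p1)
  [∨L] (p0 ∨ p1) ⊢ p1, p0
    [Ax] p0 ⊢ p0
    [Ax] p1 ⊢ p1
  [Ax] p1 ⊢ p1

Result: YES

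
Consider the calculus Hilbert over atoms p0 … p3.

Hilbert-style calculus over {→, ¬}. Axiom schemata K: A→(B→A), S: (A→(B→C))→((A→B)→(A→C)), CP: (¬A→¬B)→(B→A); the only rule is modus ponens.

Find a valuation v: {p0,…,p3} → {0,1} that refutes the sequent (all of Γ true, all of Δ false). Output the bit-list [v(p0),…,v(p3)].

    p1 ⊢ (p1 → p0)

Search for a countermodel by truth-table:
  v=0000: Γ:[p1=F] Δ:[(p1 → p0)=T] refutes=False
  v=0001: Γ:[p1=F] Δ:[(p1 → p0)=T] refutes=False
  v=0010: Γ:[p1=F] Δ:[(p1 → p0)=T] refutes=False
  v=0011: Γ:[p1=F] Δ:[(p1 → p0)=T] refutes=False
  v=0100: Γ:[p1=T] Δ:[(p1 → p0)=F] refutes=True  ← countermodel

Result: [0, 1, 0, 0]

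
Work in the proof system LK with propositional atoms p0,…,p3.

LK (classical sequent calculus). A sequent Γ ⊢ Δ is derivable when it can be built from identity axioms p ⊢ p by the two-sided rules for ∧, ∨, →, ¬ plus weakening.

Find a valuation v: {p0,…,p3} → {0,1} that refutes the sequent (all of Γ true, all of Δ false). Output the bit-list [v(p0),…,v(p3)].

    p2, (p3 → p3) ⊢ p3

Truth-table refutation:
  v=0000: Γ:[p2=F, (p3 → p3)=T] Δ:[p3=F] refutes=False
  v=0001: Γ:[p2=F, (p3 → p3)=T] Δ:[p3=T] refutes=False
  v=0010: Γ:[p2=T, (p3 → p3)=T] Δ:[p3=F] refutes=True  ← countermodel

Result: [0, 0, 1, 0]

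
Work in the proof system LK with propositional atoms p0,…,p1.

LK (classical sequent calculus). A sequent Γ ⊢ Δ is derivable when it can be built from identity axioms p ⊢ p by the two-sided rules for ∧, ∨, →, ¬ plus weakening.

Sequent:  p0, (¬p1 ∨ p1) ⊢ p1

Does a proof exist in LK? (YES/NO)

Truth-table refutation:
  v=00: Γ:[p0=F, (¬p1 ∨ p1)=T] Δ:[p1=F] refutes=False
  v=01: Γ:[p0=F, (¬p1 ∨ p1)=T] Δ:[p1=T] refutes=False
  v=10: Γ:[p0=T, (¬p1 ∨ p1)=T] Δ:[p1=F] refutes=True  ← countermodel

Result: NO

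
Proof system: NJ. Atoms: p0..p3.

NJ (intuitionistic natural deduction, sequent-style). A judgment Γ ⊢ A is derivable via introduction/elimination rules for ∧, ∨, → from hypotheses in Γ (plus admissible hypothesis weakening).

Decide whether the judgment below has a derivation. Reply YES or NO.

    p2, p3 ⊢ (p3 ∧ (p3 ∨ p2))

Derivation (root first):
[∧I] p2, p3 ⊢ (p3 ∧ (p3 ∨ p2))
  [Ax] p3 ⊢ p3
  [∨I₂] p2 ⊢ (p3 ∨ p2)
    [Ax] p2 ⊢ p2

Result: YES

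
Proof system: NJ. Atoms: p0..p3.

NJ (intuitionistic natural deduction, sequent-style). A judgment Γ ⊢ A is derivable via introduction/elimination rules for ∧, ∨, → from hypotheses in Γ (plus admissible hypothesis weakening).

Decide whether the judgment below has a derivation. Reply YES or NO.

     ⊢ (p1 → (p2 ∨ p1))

Derivation (root first):
[→I]  ⊢ (p1 → (p2 ∨ p1))
  [∨I₂] p1 ⊢ (p2 ∨ p1)
    [Ax] p1 ⊢ p1

Result: YES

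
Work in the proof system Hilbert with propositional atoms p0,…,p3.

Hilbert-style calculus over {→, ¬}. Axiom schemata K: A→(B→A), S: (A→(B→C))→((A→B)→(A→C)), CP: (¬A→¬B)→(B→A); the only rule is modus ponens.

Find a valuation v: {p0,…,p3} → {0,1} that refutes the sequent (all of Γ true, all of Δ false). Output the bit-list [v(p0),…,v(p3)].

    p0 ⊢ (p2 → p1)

Search for a countermodel by truth-table:
  v=0000: Γ:[p0=F] Δ:[(p2 → p1)=T] refutes=False
  v=0001: Γ:[p0=F] Δ:[(p2 → p1)=T] refutes=False
  v=0010: Γ:[p0=F] Δ:[(p2 → p1)=F] refutes=False
  v=0011: Γ:[p0=F] Δ:[(p2 → p1)=F] refutes=False
  v=0100: Γ:[p0=F] Δ:[(p2 → p1)=T] refutes=False
  v=0101: Γ:[p0=F] Δ:[(p2 → p1)=T] refutes=False
  v=0110: Γ:[p0=F] Δ:[(p2 → p1)=T] refutes=False
  v=0111: Γ:[p0=F] Δ:[(p2 → p1)=T] refutes=False
  v=1000: Γ:[p0=T] Δ:[(p2 → p1)=T] refutes=False
  v=1001: Γ:[p0=T] Δ:[(p2 → p1)=T] refutes=False
  v=1010: Γ:[p0=T] Δ:[(p2 → p1)=F] refutes=True  ← countermodel

Result: [1, 0, 1, 0]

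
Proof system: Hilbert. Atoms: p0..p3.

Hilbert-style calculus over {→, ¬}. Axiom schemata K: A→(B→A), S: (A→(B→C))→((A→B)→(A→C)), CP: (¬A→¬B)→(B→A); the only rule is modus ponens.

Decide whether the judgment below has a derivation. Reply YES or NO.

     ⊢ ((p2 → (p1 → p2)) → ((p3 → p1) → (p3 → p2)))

Search for a countermodel by truth-table:
  v=0000: Γ:[] Δ:[((p2 → (p1 → p2)) → ((p3 → p1) → (p3 → p2)))=T] refutes=False
  v=0001: Γ:[] Δ:[((p2 → (p1 → p2)) → ((p3 → p1) → (p3 → p2)))=T] refutes=False
  v=0010: Γ:[] Δ:[((p2 → (p1 → p2)) → ((p3 → p1) → (p3 → p2)))=T] refutes=False
  v=0011: Γ:[] Δ:[((p2 → (p1 → p2)) → ((p3 → p1) → (p3 → p2)))=T] refutes=False
  v=0100: Γ:[] Δ:[((p2 → (p1 → p2)) → ((p3 → p1) → (p3 → p2)))=T] refutes=False
  v=0101: Γ:[] Δ:[((p2 → (p1 → p2)) → ((p3 → p1) → (p3 → p2)))=F] refutes=True  ← countermodel

Result: NO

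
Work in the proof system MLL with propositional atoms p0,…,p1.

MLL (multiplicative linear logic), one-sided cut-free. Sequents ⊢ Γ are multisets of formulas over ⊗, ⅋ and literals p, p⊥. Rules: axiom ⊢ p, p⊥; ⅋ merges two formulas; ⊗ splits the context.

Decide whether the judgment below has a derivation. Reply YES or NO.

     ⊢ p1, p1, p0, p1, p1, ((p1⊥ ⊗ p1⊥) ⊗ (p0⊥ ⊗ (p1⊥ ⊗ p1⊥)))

Proof tree:
[⊗]  ⊢ p1, p1, p0, p1, p1, ((p1⊥ ⊗ p1⊥) ⊗ (p0⊥ ⊗ (p1⊥ ⊗ p1⊥)))
  [⊗]  ⊢ p1, p1, (p1⊥ ⊗ p1⊥)
    [Ax]  ⊢ p1, p1⊥
    [Ax]  ⊢ p1, p1⊥
  [⊗]  ⊢ p0, p1, p1, (p0⊥ ⊗ (p1⊥ ⊗ p1⊥))
    [Ax]  ⊢ p0, p0⊥
    [⊗]  ⊢ p1, p1, (p1⊥ ⊗ p1⊥)
      [Ax]  ⊢ p1, p1⊥
      [Ax]  ⊢ p1, p1⊥

Result: YES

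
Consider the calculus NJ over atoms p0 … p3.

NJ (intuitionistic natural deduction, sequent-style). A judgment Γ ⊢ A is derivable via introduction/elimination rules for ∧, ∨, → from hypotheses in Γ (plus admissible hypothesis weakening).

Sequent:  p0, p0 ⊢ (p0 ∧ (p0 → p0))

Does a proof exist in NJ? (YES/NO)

Derivation trace:
[Wk] p0, p0 ⊢ (p0 ∧ (p0 → p0))
  [∧I] p0 ⊢ (p0 ∧ (p0 → p0))
    [Ax] p0 ⊢ p0
    [→I]  ⊢ (p0 → p0)
      [Ax] p0 ⊢ p0

Result: YES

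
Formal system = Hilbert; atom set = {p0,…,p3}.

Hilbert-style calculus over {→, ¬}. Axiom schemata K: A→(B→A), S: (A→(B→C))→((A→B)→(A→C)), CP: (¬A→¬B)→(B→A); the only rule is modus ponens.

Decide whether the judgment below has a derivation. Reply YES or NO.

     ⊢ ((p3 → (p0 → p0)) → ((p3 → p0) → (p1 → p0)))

Truth-table refutation:
  v=0000: Γ:[] Δ:[((p3 → (p0 → p0)) → ((p3 → p0) → (p1 → p0)))=T] refutes=False
  v=0001: Γ:[] Δ:[((p3 → (p0 → p0)) → ((p3 → p0) → (p1 → p0)))=T] refutes=False
  v=0010: Γ:[] Δ:[((p3 → (p0 → p0)) → ((p3 → p0) → (p1 → p0)))=T] refutes=False
  v=0011: Γ:[] Δ:[((p3 → (p0 → p0)) → ((p3 → p0) → (p1 → p0)))=T] refutes=False
  v=0100: Γ:[] Δ:[((p3 → (p0 → p0)) → ((p3 → p0) → (p1 → p0)))=F] refutes=True  ← countermodel

Result: NO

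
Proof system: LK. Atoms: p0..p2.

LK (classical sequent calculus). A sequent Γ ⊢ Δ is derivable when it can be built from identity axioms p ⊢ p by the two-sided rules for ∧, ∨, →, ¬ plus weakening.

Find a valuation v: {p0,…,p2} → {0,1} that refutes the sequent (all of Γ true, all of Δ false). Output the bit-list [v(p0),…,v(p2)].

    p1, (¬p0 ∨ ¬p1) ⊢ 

Truth-table refutation:
  v=000: Γ:[p1=F, (¬p0 ∨ ¬p1)=T] Δ:[] refutes=False
  v=001: Γ:[p1=F, (¬p0 ∨ ¬p1)=T] Δ:[] refutes=False
  v=010: Γ:[p1=T, (¬p0 ∨ ¬p1)=T] Δ:[] refutes=True  ← countermodel

Result: [0, 1, 0]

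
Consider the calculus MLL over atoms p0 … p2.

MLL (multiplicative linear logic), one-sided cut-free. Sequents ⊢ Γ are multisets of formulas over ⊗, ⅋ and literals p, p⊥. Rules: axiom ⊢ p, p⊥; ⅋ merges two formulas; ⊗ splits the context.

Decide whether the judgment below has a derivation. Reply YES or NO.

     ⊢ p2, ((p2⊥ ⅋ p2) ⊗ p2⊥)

Derivation trace:
[⊗]  ⊢ p2, ((p2⊥ ⅋ p2) ⊗ p2⊥)
  [⅋]  ⊢ (p2⊥ ⅋ p2)
    [Ax]  ⊢ p2, p2⊥
  [Ax]  ⊢ p2, p2⊥

Result: YES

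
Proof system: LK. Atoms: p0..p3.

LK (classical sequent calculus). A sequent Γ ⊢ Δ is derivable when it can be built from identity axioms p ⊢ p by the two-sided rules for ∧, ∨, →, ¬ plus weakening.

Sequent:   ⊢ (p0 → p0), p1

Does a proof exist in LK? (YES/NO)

Derivation (root first):
[WR]  ⊢ (p0 → p0), p1
  [→R]  ⊢ (p0 → p0)
    [Ax] p0 ⊢ p0

Result: YES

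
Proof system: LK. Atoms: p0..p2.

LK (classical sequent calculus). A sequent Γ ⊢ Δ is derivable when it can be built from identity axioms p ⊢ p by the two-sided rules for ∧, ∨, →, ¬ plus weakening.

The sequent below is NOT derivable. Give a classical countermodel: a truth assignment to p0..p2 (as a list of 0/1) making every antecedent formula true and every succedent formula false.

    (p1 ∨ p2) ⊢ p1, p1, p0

Search for a countermodel by truth-table:
  v=000: Γ:[(p1 ∨ p2)=F] Δ:[p1=F, p1=F, p0=F] refutes=False
  v=001: Γ:[(p1 ∨ p2)=T] Δ:[p1=F, p1=F, p0=F] refutes=True  ← countermodel

Result: [0, 0, 1]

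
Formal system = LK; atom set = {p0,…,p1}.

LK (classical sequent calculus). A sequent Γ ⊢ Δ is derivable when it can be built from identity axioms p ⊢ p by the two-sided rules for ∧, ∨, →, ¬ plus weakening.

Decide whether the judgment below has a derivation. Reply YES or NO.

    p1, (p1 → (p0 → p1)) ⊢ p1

Derivation (root first):
[→L] p1, (p1 → (p0 → p1)) ⊢ p1
  [WL] p1, p1 ⊢ p1
    [Ax] p1 ⊢ p1
  [→L] p1, (p0 → p1) ⊢ p1
    [WR] p1 ⊢ p1, p0
      [Ax] p1 ⊢ p1
    [Ax] p1 ⊢ p1

Result: YES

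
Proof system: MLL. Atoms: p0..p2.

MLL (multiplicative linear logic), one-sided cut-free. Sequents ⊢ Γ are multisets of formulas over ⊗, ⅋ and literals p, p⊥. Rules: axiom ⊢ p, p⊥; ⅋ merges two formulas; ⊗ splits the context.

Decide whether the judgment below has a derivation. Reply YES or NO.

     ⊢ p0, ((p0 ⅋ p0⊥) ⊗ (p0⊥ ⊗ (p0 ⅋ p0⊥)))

Derivation trace:
[⊗]  ⊢ p0, ((p0 ⅋ p0⊥) ⊗ (p0⊥ ⊗ (p0 ⅋ p0⊥)))
  [⅋]  ⊢ (p0 ⅋ p0⊥)
    [Ax]  ⊢ p0, p0⊥
  [⊗]  ⊢ p0, (p0⊥ ⊗ (p0 ⅋ p0⊥))
    [Ax]  ⊢ p0, p0⊥
    [⅋]  ⊢ (p0 ⅋ p0⊥)
      [Ax]  ⊢ p0, p0⊥

Result: YES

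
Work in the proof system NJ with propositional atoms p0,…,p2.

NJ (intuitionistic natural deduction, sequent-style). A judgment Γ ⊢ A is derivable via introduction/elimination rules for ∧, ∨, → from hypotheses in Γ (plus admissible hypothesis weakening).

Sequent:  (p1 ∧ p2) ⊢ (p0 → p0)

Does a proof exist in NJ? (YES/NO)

Derivation trace:
[Wk] (p1 ∧ p2) ⊢ (p0 → p0)
  [→I]  ⊢ (p0 → p0)
    [Ax] p0 ⊢ p0

Result: YES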